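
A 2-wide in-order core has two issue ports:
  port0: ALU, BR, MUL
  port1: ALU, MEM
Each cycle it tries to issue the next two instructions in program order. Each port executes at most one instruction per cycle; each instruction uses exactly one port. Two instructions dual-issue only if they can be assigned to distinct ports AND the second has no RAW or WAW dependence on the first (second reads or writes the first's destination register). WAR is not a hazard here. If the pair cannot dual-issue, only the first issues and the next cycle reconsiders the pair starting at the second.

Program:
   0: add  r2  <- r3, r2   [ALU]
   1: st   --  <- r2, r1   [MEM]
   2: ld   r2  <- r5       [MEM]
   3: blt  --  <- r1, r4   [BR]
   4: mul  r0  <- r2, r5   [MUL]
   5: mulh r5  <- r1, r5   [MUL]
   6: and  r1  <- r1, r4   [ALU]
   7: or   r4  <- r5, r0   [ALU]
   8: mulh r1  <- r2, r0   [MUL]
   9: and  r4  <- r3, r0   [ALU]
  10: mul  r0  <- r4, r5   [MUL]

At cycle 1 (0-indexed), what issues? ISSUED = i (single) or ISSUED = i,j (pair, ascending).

ISSUED = 1

0. add @i0  | RAW r2
1. st @i1  | no-port MEM/MEM
2. ld/blt @i2&i3  | 2-wide
3. mul @i4  | no-port MUL/MUL
4. mulh/and @i5&i6  | 2-wide
5. or/mulh @i7&i8  | 2-wide
6. and @i9  | RAW r4
7. mul @i10  | tail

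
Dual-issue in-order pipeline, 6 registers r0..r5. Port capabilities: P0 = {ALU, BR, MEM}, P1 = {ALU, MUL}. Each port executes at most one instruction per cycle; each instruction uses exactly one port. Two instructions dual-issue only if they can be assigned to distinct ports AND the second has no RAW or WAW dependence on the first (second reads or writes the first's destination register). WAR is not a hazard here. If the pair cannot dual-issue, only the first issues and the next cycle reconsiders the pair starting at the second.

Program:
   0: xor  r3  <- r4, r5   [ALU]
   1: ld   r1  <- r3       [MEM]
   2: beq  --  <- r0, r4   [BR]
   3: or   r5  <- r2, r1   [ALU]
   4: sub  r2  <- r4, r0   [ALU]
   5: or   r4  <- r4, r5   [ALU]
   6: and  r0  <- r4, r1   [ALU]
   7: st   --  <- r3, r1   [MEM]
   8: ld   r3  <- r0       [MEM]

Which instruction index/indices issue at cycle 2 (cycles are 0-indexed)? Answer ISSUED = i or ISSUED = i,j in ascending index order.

ISSUED = 2,3

  cy0 -> i0 (xor) RAW r3
  cy1 -> i1 (ld) no-port MEM/BR
  cy2 -> i2+i3 (beq/or) pair
  cy3 -> i4+i5 (sub/or) pair
  cy4 -> i6+i7 (and/st) pair
  cy5 -> i8 (ld) tail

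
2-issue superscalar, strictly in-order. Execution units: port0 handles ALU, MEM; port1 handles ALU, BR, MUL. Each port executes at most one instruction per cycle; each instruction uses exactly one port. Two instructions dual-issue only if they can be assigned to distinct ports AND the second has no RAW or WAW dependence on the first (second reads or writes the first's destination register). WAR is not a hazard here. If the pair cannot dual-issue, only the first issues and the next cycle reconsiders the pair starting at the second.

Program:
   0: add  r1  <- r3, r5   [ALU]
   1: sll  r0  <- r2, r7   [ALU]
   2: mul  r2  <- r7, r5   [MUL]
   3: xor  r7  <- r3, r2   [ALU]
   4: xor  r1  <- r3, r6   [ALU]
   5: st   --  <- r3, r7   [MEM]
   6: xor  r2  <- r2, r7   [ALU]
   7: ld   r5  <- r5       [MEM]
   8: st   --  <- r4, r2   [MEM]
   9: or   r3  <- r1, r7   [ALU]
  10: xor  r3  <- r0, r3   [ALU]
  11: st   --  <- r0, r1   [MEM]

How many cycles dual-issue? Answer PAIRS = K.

PAIRS = 5

#0 head=0: add.ALU+sll.ALU i0&i1 pair
#1 head=2: mul.MUL i2 RAW r2
#2 head=3: xor.ALU+xor.ALU i3&i4 pair
#3 head=5: st.MEM+xor.ALU i5&i6 pair
#4 head=7: ld.MEM i7 no-port MEM/MEM
#5 head=8: st.MEM+or.ALU i8&i9 pair
#6 head=10: xor.ALU+st.MEM i10&i11 pair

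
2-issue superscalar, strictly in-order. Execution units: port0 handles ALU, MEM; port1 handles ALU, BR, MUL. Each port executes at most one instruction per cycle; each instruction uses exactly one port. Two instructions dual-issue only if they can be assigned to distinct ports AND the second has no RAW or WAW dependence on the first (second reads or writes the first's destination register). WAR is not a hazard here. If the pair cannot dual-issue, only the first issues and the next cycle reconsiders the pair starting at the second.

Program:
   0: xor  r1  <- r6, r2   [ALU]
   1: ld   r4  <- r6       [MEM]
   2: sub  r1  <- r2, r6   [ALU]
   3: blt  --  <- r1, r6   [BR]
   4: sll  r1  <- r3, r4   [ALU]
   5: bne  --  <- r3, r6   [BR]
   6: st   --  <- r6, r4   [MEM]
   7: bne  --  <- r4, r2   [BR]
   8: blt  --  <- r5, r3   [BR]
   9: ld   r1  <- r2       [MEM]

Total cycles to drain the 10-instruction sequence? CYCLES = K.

CYCLES = 6

0. xor+ld @i0&i1  | pair
1. sub @i2  | RAW r1
2. blt+sll @i3&i4  | pair
3. bne+st @i5&i6  | pair
4. bne @i7  | no-port BR/BR
5. blt+ld @i8&i9  | pair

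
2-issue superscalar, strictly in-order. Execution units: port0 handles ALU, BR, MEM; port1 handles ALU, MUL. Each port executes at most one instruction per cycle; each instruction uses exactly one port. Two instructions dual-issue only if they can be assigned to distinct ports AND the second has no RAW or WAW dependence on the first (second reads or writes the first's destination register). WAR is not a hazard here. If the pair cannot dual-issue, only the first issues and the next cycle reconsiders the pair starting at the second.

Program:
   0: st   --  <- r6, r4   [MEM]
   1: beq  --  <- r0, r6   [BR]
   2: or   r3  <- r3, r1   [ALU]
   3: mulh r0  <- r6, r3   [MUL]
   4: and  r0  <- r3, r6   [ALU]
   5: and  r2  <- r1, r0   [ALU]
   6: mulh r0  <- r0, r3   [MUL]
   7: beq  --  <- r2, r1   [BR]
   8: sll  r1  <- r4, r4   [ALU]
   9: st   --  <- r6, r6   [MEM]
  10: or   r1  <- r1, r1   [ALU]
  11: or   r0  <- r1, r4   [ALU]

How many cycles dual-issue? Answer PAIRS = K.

0. st.MEM @i0  | no-port MEM/BR
1. beq.BR/or.ALU @i1&i2  | 2-wide
2. mulh.MUL @i3  | WAW r0
3. and.ALU @i4  | RAW r0
4. and.ALU/mulh.MUL @i5&i6  | 2-wide
5. beq.BR/sll.ALU @i7&i8  | 2-wide
6. st.MEM/or.ALU @i9&i10  | 2-wide
7. or.ALU @i11  | tail

PAIRS = 4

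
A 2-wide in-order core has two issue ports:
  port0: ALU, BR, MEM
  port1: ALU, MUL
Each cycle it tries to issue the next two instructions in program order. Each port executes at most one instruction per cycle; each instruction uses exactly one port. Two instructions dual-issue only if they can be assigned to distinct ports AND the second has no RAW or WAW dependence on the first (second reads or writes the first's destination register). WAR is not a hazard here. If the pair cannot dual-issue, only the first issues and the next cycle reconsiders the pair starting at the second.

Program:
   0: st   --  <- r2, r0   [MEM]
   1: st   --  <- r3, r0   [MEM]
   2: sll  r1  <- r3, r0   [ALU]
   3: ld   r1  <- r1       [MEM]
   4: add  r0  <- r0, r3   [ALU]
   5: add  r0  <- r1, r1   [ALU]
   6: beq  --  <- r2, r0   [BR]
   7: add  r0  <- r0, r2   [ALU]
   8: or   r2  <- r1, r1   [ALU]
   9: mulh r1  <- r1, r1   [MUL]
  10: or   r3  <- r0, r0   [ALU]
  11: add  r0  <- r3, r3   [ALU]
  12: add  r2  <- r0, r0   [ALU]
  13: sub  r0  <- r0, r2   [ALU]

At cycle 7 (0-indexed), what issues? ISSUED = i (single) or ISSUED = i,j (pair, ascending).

t=0 i0:st ; no-port MEM/MEM
t=1 i1+i2:st+sll ; pair
t=2 i3+i4:ld+add ; pair
t=3 i5:add ; RAW r0
t=4 i6+i7:beq+add ; pair
t=5 i8+i9:or+mulh ; pair
t=6 i10:or ; RAW r3
t=7 i11:add ; RAW r0
t=8 i12:add ; RAW r2
t=9 i13:sub ; tail

ISSUED = 11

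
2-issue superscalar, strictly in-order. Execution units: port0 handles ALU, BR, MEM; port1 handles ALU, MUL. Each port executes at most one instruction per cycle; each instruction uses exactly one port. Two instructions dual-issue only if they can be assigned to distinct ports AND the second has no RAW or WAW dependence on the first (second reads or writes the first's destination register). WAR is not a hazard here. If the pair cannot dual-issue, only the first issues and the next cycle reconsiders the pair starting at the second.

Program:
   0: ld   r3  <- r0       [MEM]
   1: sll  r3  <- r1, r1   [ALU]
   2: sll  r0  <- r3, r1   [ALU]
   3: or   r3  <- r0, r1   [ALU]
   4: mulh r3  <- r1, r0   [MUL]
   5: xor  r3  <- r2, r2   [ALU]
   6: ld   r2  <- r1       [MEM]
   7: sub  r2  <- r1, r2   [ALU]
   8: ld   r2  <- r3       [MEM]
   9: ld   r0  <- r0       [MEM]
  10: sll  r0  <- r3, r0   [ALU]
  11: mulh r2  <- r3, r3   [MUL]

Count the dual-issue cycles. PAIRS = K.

PAIRS = 2

#0 head=0: ld i0 WAW r3
#1 head=1: sll i1 RAW r3
#2 head=2: sll i2 RAW r0
#3 head=3: or i3 WAW r3
#4 head=4: mulh i4 WAW r3
#5 head=5: xor/ld i5/i6 dual
#6 head=7: sub i7 WAW r2
#7 head=8: ld i8 no-port MEM/MEM
#8 head=9: ld i9 RAW+WAW r0
#9 head=10: sll/mulh i10/i11 dual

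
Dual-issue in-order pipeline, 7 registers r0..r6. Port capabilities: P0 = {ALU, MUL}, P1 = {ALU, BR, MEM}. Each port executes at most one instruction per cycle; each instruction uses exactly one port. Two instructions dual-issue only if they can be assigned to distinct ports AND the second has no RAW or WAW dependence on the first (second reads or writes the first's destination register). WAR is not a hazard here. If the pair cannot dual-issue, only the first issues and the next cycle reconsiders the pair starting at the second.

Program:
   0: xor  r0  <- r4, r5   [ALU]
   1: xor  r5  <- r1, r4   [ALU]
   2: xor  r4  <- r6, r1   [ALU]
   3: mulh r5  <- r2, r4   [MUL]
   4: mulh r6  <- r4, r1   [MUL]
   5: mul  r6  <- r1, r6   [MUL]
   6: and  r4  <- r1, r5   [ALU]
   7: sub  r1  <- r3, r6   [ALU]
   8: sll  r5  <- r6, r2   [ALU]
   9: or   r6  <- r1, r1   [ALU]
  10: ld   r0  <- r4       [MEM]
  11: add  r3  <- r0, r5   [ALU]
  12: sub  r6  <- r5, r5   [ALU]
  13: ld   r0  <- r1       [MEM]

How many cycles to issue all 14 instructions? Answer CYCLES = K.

CYCLES = 9

#0 head=0: xor.ALU+xor.ALU i0&i1 2-wide
#1 head=2: xor.ALU i2 RAW r4
#2 head=3: mulh.MUL i3 no-port MUL/MUL
#3 head=4: mulh.MUL i4 no-port MUL/MUL
#4 head=5: mul.MUL+and.ALU i5&i6 2-wide
#5 head=7: sub.ALU+sll.ALU i7&i8 2-wide
#6 head=9: or.ALU+ld.MEM i9&i10 2-wide
#7 head=11: add.ALU+sub.ALU i11&i12 2-wide
#8 head=13: ld.MEM i13 tail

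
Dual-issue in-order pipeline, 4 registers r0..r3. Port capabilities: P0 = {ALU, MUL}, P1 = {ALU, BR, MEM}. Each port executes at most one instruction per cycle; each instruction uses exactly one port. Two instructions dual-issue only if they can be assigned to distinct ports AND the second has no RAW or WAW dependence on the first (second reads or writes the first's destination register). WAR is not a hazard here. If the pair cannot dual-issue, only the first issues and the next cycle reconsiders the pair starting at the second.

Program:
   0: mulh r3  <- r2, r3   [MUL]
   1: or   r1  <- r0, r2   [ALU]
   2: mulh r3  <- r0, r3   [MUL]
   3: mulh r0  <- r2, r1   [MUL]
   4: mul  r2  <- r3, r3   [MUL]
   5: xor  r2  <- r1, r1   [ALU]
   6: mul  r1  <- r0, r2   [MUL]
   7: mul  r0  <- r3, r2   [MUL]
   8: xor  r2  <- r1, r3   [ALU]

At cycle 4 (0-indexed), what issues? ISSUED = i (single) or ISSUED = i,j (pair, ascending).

  cy0 -> i0,i1 (mulh.MUL or.ALU) dual
  cy1 -> i2 (mulh.MUL) no-port MUL/MUL
  cy2 -> i3 (mulh.MUL) no-port MUL/MUL
  cy3 -> i4 (mul.MUL) WAW r2
  cy4 -> i5 (xor.ALU) RAW r2
  cy5 -> i6 (mul.MUL) no-port MUL/MUL
  cy6 -> i7,i8 (mul.MUL xor.ALU) dual

ISSUED = 5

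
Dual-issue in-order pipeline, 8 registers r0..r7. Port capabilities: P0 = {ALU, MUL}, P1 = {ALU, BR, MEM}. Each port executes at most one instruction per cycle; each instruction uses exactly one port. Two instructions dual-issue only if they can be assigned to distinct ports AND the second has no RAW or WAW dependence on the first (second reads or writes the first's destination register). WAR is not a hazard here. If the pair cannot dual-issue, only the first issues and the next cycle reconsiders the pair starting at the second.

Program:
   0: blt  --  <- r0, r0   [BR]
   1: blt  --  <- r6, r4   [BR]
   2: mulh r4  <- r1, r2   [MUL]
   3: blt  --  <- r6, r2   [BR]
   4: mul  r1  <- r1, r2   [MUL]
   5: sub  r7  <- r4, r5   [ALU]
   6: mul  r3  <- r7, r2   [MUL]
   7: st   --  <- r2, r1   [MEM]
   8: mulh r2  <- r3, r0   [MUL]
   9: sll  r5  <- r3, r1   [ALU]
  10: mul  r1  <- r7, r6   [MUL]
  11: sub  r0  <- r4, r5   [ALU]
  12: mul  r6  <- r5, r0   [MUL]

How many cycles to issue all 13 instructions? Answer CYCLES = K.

CYCLES = 8

#0 head=0: blt.BR i0 no-port BR/BR
#1 head=1: blt.BR;mulh.MUL i1+i2 pair
#2 head=3: blt.BR;mul.MUL i3+i4 pair
#3 head=5: sub.ALU i5 RAW r7
#4 head=6: mul.MUL;st.MEM i6+i7 pair
#5 head=8: mulh.MUL;sll.ALU i8+i9 pair
#6 head=10: mul.MUL;sub.ALU i10+i11 pair
#7 head=12: mul.MUL i12 tail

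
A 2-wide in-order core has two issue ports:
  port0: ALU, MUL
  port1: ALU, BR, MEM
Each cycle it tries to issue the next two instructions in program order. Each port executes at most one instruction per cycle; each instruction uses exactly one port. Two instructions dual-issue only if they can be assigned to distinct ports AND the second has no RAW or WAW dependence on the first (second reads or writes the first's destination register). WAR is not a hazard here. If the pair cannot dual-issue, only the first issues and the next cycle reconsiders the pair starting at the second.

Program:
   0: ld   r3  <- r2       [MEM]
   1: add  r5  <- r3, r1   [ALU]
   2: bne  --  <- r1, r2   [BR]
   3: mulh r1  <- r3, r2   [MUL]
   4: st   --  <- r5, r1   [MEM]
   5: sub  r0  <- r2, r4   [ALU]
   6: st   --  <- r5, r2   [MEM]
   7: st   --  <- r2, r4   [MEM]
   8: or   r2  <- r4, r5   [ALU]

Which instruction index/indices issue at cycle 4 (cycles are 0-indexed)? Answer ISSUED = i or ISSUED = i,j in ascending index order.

ISSUED = 6

c0: i0 ld.MEM  RAW r3
c1: i1&i2 add.ALU bne.BR  2-wide
c2: i3 mulh.MUL  RAW r1
c3: i4&i5 st.MEM sub.ALU  2-wide
c4: i6 st.MEM  no-port MEM/MEM
c5: i7&i8 st.MEM or.ALU  2-wide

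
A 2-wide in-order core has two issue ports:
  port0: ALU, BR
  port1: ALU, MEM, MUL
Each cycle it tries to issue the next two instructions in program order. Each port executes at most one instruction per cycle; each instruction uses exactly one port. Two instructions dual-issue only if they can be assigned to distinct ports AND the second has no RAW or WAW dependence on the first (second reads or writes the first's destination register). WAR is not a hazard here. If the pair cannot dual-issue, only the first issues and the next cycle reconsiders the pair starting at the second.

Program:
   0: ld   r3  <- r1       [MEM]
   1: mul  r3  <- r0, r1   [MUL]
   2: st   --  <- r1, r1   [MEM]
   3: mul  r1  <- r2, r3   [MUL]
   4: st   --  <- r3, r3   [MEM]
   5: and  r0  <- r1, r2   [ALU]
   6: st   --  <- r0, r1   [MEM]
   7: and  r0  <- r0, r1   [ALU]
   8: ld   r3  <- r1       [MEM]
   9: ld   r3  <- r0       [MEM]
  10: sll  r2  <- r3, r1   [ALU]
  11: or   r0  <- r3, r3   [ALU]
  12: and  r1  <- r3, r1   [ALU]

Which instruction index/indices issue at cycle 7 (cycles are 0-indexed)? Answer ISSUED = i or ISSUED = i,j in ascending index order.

ISSUED = 9

  cy0 -> i0 (ld.MEM) no-port MEM/MUL
  cy1 -> i1 (mul.MUL) no-port MUL/MEM
  cy2 -> i2 (st.MEM) no-port MEM/MUL
  cy3 -> i3 (mul.MUL) no-port MUL/MEM
  cy4 -> i4&i5 (st.MEM+and.ALU) dual
  cy5 -> i6&i7 (st.MEM+and.ALU) dual
  cy6 -> i8 (ld.MEM) no-port MEM/MEM
  cy7 -> i9 (ld.MEM) RAW r3
  cy8 -> i10&i11 (sll.ALU+or.ALU) dual
  cy9 -> i12 (and.ALU) tail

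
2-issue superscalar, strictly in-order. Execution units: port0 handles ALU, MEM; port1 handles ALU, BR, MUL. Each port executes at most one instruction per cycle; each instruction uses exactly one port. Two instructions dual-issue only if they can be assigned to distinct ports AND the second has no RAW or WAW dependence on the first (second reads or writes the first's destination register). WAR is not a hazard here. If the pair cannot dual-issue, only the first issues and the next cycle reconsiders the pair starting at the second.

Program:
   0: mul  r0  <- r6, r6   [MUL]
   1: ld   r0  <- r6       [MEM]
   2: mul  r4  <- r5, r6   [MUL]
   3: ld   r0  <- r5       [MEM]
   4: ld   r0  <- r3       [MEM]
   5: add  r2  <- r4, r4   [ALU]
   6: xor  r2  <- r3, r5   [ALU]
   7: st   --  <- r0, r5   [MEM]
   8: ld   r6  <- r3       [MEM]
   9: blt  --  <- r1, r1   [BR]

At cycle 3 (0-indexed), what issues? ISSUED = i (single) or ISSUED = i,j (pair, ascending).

t=0 i0:mul.MUL ; WAW r0
t=1 i1+i2:ld.MEM mul.MUL ; dual
t=2 i3:ld.MEM ; no-port MEM/MEM
t=3 i4+i5:ld.MEM add.ALU ; dual
t=4 i6+i7:xor.ALU st.MEM ; dual
t=5 i8+i9:ld.MEM blt.BR ; dual

ISSUED = 4,5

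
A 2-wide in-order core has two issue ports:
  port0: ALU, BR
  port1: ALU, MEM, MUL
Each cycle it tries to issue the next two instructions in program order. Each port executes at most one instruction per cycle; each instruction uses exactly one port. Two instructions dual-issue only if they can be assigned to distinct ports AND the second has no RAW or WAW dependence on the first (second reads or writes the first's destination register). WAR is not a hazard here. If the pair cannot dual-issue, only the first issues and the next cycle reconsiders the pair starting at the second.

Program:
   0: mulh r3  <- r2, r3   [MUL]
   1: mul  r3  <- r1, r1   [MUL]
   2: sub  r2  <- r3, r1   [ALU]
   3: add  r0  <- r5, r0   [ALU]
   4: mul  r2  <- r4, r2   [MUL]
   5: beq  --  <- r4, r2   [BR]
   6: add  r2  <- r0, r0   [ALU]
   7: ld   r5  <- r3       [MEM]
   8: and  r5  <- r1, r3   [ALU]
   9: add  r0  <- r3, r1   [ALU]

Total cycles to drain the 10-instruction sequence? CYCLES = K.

CYCLES = 7

t=0 i0:mulh.MUL ; no-port MUL/MUL
t=1 i1:mul.MUL ; RAW r3
t=2 i2/i3:sub.ALU/add.ALU ; dual
t=3 i4:mul.MUL ; RAW r2
t=4 i5/i6:beq.BR/add.ALU ; dual
t=5 i7:ld.MEM ; WAW r5
t=6 i8/i9:and.ALU/add.ALU ; dual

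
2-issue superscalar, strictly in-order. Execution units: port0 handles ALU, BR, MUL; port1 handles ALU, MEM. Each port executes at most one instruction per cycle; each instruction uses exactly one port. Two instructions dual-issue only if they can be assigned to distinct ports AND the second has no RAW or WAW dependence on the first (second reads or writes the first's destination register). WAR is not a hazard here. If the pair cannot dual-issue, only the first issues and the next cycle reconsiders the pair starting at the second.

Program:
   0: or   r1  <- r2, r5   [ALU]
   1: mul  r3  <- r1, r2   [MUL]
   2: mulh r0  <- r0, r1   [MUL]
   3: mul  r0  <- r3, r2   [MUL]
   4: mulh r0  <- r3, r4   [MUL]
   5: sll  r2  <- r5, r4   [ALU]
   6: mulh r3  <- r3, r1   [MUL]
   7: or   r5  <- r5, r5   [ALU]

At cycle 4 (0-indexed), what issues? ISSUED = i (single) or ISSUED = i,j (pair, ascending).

c0: i0 or  RAW r1
c1: i1 mul  no-port MUL/MUL
c2: i2 mulh  no-port MUL/MUL
c3: i3 mul  no-port MUL/MUL
c4: i4/i5 mulh+sll  dual
c5: i6/i7 mulh+or  dual

ISSUED = 4,5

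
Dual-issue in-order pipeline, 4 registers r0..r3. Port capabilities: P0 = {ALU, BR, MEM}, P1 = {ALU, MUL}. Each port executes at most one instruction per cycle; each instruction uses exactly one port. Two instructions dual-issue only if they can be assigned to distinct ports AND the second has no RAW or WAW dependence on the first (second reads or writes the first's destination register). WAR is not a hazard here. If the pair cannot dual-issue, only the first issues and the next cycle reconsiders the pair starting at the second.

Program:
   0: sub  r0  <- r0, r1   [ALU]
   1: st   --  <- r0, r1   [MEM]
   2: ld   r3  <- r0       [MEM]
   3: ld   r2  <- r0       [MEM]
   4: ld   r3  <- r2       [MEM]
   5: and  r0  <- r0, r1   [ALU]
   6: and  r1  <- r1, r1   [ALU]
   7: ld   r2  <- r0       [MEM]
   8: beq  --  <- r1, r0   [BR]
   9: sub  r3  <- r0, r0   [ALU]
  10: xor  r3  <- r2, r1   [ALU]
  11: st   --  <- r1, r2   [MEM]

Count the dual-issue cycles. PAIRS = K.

  cy0 -> i0 (sub.ALU) RAW r0
  cy1 -> i1 (st.MEM) no-port MEM/MEM
  cy2 -> i2 (ld.MEM) no-port MEM/MEM
  cy3 -> i3 (ld.MEM) no-port MEM/MEM
  cy4 -> i4&i5 (ld.MEM and.ALU) 2-wide
  cy5 -> i6&i7 (and.ALU ld.MEM) 2-wide
  cy6 -> i8&i9 (beq.BR sub.ALU) 2-wide
  cy7 -> i10&i11 (xor.ALU st.MEM) 2-wide

PAIRS = 4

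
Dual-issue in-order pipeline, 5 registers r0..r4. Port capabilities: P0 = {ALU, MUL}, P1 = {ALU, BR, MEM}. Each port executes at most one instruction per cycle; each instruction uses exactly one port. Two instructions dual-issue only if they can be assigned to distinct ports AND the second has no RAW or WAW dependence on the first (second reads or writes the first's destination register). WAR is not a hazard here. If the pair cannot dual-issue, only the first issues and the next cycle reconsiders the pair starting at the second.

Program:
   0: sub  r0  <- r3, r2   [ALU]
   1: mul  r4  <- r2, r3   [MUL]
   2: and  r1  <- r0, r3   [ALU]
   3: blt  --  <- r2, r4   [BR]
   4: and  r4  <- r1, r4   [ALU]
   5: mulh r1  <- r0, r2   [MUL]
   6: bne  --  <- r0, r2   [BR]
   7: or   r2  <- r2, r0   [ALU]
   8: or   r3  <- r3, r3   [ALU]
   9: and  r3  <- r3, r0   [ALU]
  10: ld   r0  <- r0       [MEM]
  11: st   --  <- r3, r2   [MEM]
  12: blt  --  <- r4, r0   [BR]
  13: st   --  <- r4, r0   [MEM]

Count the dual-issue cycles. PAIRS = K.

PAIRS = 5

t=0 i0&i1:sub.ALU/mul.MUL ; 2-wide
t=1 i2&i3:and.ALU/blt.BR ; 2-wide
t=2 i4&i5:and.ALU/mulh.MUL ; 2-wide
t=3 i6&i7:bne.BR/or.ALU ; 2-wide
t=4 i8:or.ALU ; RAW+WAW r3
t=5 i9&i10:and.ALU/ld.MEM ; 2-wide
t=6 i11:st.MEM ; no-port MEM/BR
t=7 i12:blt.BR ; no-port BR/MEM
t=8 i13:st.MEM ; tail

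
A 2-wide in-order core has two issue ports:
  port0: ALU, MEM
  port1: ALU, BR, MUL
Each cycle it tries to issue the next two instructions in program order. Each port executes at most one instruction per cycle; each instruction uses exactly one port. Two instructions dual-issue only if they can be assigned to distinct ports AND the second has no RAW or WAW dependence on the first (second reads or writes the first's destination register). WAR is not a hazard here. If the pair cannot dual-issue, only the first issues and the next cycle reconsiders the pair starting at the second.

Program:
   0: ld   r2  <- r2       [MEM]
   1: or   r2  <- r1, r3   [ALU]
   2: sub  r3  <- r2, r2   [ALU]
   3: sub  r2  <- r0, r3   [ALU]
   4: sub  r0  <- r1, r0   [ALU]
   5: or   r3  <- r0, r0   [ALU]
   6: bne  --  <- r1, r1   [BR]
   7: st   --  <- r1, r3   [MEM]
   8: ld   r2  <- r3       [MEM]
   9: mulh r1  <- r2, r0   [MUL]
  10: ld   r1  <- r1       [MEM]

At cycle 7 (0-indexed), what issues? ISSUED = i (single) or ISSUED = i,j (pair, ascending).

ISSUED = 9

0. ld @i0  | WAW r2
1. or @i1  | RAW r2
2. sub @i2  | RAW r3
3. sub sub @i3&i4  | 2-wide
4. or bne @i5&i6  | 2-wide
5. st @i7  | no-port MEM/MEM
6. ld @i8  | RAW r2
7. mulh @i9  | RAW+WAW r1
8. ld @i10  | tail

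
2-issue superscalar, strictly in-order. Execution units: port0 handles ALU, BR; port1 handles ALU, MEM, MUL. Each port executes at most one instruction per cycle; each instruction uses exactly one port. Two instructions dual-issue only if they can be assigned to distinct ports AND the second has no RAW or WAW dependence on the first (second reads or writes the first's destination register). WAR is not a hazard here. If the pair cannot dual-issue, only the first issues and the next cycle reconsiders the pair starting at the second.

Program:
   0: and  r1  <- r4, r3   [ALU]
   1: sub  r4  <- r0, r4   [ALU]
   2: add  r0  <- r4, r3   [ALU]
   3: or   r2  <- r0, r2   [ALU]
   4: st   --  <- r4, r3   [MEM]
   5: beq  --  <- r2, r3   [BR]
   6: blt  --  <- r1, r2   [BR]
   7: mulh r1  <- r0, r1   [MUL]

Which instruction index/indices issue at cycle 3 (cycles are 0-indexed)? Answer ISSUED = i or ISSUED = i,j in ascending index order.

  cy0 -> i0/i1 (and sub) dual
  cy1 -> i2 (add) RAW r0
  cy2 -> i3/i4 (or st) dual
  cy3 -> i5 (beq) no-port BR/BR
  cy4 -> i6/i7 (blt mulh) dual

ISSUED = 5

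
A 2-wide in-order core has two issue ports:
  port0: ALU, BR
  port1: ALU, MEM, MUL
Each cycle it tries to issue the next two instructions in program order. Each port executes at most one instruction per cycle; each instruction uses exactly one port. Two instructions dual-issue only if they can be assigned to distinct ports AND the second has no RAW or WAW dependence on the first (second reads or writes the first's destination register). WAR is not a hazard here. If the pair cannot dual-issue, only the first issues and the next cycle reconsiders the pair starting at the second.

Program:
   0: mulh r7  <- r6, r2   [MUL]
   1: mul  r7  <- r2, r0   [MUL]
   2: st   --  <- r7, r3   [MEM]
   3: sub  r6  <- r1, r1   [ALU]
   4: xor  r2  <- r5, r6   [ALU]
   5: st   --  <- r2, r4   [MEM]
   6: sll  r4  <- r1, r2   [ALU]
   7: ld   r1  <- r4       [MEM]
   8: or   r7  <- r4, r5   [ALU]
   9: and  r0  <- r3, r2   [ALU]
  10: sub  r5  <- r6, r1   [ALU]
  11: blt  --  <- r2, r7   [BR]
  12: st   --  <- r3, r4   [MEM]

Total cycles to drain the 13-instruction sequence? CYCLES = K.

t=0 i0:mulh ; no-port MUL/MUL
t=1 i1:mul ; no-port MUL/MEM
t=2 i2/i3:st+sub ; 2-wide
t=3 i4:xor ; RAW r2
t=4 i5/i6:st+sll ; 2-wide
t=5 i7/i8:ld+or ; 2-wide
t=6 i9/i10:and+sub ; 2-wide
t=7 i11/i12:blt+st ; 2-wide

CYCLES = 8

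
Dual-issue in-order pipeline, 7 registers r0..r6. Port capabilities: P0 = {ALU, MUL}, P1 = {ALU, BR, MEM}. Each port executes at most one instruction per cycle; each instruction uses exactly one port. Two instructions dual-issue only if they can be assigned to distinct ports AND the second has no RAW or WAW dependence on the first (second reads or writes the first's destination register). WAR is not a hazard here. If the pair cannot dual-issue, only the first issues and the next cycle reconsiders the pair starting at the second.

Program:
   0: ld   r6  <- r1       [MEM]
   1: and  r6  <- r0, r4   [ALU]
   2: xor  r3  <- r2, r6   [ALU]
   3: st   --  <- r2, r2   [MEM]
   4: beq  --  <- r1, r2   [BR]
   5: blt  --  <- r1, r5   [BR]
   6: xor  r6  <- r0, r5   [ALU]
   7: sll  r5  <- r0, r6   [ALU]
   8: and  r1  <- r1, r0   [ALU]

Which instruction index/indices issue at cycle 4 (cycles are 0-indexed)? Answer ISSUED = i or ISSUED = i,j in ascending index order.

  cy0 -> i0 (ld.MEM) WAW r6
  cy1 -> i1 (and.ALU) RAW r6
  cy2 -> i2/i3 (xor.ALU st.MEM) pair
  cy3 -> i4 (beq.BR) no-port BR/BR
  cy4 -> i5/i6 (blt.BR xor.ALU) pair
  cy5 -> i7/i8 (sll.ALU and.ALU) pair

ISSUED = 5,6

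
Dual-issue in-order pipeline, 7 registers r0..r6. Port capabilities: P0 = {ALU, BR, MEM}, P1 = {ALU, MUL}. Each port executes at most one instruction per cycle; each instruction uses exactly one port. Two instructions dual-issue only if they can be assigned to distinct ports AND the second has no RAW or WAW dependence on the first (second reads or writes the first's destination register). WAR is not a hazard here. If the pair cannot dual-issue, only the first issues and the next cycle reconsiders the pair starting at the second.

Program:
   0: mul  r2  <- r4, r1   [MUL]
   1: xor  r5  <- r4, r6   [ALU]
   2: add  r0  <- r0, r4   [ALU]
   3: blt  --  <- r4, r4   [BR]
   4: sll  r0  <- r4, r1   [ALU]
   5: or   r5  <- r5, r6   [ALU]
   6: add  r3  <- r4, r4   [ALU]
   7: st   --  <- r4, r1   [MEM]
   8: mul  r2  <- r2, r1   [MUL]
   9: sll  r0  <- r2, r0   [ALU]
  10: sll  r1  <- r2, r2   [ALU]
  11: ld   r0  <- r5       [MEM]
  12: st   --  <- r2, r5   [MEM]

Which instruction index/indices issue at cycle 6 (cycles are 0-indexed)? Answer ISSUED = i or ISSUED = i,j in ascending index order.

[0] i0&i1  mul+xor  -- 2-wide
[1] i2&i3  add+blt  -- 2-wide
[2] i4&i5  sll+or  -- 2-wide
[3] i6&i7  add+st  -- 2-wide
[4] i8  mul  -- RAW r2
[5] i9&i10  sll+sll  -- 2-wide
[6] i11  ld  -- no-port MEM/MEM
[7] i12  st  -- tail

ISSUED = 11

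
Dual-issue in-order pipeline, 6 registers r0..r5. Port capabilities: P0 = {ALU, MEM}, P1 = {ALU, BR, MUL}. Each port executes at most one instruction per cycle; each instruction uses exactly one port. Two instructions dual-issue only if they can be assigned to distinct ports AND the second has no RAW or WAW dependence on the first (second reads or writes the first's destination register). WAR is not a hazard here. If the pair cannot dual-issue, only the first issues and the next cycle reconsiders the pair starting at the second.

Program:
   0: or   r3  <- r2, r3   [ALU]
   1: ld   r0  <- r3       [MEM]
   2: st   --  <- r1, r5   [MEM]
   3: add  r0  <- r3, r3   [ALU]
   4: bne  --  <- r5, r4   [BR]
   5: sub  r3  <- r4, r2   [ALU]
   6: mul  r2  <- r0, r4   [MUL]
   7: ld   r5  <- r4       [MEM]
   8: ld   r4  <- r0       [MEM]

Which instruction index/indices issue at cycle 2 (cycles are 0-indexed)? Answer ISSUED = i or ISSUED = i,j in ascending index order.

ISSUED = 2,3

  cy0 -> i0 (or) RAW r3
  cy1 -> i1 (ld) no-port MEM/MEM
  cy2 -> i2&i3 (st add) pair
  cy3 -> i4&i5 (bne sub) pair
  cy4 -> i6&i7 (mul ld) pair
  cy5 -> i8 (ld) tail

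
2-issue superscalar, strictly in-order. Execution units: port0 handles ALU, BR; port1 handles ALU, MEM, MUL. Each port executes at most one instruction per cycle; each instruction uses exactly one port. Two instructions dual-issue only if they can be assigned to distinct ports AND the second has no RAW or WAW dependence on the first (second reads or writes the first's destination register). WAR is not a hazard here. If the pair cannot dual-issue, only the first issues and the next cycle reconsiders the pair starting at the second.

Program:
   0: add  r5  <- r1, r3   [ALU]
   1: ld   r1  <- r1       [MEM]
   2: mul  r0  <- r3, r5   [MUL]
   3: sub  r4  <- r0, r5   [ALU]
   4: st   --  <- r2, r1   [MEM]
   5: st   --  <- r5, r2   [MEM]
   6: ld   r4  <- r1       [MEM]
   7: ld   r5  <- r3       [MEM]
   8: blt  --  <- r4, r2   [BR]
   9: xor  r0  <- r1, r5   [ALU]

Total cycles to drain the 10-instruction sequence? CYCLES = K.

[0] i0&i1  add ld  -- pair
[1] i2  mul  -- RAW r0
[2] i3&i4  sub st  -- pair
[3] i5  st  -- no-port MEM/MEM
[4] i6  ld  -- no-port MEM/MEM
[5] i7&i8  ld blt  -- pair
[6] i9  xor  -- tail

CYCLES = 7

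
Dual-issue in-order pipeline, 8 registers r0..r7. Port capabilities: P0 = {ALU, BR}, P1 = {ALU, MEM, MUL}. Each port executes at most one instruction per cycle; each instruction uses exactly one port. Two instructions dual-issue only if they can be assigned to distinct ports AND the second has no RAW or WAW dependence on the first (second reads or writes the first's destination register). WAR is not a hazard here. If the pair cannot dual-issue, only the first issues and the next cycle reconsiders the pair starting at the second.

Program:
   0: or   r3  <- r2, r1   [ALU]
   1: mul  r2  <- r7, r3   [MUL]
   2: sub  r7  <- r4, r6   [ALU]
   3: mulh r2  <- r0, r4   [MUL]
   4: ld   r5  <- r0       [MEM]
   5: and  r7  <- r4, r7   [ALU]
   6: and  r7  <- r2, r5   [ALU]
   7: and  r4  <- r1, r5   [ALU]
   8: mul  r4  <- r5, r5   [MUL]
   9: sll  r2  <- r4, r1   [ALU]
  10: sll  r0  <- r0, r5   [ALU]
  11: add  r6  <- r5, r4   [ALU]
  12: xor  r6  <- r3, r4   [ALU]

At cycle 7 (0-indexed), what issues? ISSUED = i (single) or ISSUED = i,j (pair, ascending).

c0: i0 or.ALU  RAW r3
c1: i1&i2 mul.MUL/sub.ALU  2-wide
c2: i3 mulh.MUL  no-port MUL/MEM
c3: i4&i5 ld.MEM/and.ALU  2-wide
c4: i6&i7 and.ALU/and.ALU  2-wide
c5: i8 mul.MUL  RAW r4
c6: i9&i10 sll.ALU/sll.ALU  2-wide
c7: i11 add.ALU  WAW r6
c8: i12 xor.ALU  tail

ISSUED = 11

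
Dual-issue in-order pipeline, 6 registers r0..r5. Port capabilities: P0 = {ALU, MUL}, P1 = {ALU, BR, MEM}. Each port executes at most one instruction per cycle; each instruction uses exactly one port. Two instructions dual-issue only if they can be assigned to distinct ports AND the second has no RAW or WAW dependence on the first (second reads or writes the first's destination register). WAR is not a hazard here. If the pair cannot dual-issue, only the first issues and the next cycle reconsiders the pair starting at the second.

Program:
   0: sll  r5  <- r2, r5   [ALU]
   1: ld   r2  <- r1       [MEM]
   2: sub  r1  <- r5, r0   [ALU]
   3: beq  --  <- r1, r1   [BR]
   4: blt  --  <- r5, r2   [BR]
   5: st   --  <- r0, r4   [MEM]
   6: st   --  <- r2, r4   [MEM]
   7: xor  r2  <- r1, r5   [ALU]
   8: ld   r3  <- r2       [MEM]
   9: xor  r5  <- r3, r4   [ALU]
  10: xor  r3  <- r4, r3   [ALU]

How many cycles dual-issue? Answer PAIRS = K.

PAIRS = 3

c0: i0&i1 sll.ALU;ld.MEM  pair
c1: i2 sub.ALU  RAW r1
c2: i3 beq.BR  no-port BR/BR
c3: i4 blt.BR  no-port BR/MEM
c4: i5 st.MEM  no-port MEM/MEM
c5: i6&i7 st.MEM;xor.ALU  pair
c6: i8 ld.MEM  RAW r3
c7: i9&i10 xor.ALU;xor.ALU  pair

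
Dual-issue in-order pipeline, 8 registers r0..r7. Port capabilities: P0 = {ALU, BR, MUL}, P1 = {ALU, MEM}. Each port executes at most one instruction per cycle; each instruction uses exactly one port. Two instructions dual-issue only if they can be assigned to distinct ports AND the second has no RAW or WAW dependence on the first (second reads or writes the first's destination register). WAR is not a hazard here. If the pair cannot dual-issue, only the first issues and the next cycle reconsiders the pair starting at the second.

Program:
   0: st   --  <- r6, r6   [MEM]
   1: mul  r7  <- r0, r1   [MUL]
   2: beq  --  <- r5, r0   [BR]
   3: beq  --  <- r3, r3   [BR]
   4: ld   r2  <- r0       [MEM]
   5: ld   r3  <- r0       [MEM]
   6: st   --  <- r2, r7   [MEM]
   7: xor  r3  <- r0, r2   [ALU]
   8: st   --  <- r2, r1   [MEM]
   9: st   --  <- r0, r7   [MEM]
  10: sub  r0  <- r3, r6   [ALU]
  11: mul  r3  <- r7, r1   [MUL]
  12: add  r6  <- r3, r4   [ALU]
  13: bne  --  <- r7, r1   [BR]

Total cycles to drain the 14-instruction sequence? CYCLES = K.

CYCLES = 9

[0] i0+i1  st;mul  -- pair
[1] i2  beq  -- no-port BR/BR
[2] i3+i4  beq;ld  -- pair
[3] i5  ld  -- no-port MEM/MEM
[4] i6+i7  st;xor  -- pair
[5] i8  st  -- no-port MEM/MEM
[6] i9+i10  st;sub  -- pair
[7] i11  mul  -- RAW r3
[8] i12+i13  add;bne  -- pair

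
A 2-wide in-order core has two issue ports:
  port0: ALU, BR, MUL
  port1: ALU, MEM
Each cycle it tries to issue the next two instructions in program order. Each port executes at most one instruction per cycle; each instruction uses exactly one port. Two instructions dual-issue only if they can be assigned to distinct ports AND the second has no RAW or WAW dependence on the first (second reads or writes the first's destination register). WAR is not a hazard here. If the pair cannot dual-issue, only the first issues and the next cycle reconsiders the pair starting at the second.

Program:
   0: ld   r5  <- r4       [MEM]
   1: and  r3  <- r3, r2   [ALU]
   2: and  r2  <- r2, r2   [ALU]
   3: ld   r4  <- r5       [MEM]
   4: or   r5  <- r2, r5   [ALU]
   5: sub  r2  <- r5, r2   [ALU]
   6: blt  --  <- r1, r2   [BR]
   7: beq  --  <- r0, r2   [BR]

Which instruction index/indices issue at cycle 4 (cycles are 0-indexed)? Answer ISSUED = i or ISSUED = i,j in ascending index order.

ISSUED = 6

  cy0 -> i0&i1 (ld;and) pair
  cy1 -> i2&i3 (and;ld) pair
  cy2 -> i4 (or) RAW r5
  cy3 -> i5 (sub) RAW r2
  cy4 -> i6 (blt) no-port BR/BR
  cy5 -> i7 (beq) tail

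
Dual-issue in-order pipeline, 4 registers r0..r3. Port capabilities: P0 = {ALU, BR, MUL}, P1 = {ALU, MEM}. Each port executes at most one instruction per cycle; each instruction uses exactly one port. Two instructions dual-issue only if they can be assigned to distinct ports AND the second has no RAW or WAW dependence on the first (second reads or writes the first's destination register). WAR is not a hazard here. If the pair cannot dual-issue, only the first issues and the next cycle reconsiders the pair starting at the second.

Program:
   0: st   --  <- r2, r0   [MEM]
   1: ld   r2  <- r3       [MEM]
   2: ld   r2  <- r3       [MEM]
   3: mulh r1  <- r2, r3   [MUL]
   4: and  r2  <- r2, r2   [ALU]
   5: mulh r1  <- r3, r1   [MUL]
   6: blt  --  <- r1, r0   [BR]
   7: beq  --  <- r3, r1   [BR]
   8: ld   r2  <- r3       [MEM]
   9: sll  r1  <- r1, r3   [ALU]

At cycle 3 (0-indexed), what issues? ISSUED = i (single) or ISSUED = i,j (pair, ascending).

  cy0 -> i0 (st) no-port MEM/MEM
  cy1 -> i1 (ld) no-port MEM/MEM
  cy2 -> i2 (ld) RAW r2
  cy3 -> i3&i4 (mulh/and) 2-wide
  cy4 -> i5 (mulh) no-port MUL/BR
  cy5 -> i6 (blt) no-port BR/BR
  cy6 -> i7&i8 (beq/ld) 2-wide
  cy7 -> i9 (sll) tail

ISSUED = 3,4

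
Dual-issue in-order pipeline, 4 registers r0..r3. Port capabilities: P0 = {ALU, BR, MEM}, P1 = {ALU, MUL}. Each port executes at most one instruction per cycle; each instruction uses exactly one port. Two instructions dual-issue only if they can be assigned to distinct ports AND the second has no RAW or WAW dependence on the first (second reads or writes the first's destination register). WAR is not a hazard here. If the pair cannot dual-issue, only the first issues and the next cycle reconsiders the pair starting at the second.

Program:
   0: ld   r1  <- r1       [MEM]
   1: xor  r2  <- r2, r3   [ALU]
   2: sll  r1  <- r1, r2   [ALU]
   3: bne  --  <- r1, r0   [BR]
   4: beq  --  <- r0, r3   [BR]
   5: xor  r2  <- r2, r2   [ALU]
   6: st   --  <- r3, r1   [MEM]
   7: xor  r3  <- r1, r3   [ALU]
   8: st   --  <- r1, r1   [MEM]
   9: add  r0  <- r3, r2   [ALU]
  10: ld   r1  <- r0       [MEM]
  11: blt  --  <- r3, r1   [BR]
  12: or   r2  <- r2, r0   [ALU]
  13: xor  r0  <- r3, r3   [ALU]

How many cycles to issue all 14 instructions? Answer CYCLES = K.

c0: i0,i1 ld.MEM;xor.ALU  pair
c1: i2 sll.ALU  RAW r1
c2: i3 bne.BR  no-port BR/BR
c3: i4,i5 beq.BR;xor.ALU  pair
c4: i6,i7 st.MEM;xor.ALU  pair
c5: i8,i9 st.MEM;add.ALU  pair
c6: i10 ld.MEM  no-port MEM/BR
c7: i11,i12 blt.BR;or.ALU  pair
c8: i13 xor.ALU  tail

CYCLES = 9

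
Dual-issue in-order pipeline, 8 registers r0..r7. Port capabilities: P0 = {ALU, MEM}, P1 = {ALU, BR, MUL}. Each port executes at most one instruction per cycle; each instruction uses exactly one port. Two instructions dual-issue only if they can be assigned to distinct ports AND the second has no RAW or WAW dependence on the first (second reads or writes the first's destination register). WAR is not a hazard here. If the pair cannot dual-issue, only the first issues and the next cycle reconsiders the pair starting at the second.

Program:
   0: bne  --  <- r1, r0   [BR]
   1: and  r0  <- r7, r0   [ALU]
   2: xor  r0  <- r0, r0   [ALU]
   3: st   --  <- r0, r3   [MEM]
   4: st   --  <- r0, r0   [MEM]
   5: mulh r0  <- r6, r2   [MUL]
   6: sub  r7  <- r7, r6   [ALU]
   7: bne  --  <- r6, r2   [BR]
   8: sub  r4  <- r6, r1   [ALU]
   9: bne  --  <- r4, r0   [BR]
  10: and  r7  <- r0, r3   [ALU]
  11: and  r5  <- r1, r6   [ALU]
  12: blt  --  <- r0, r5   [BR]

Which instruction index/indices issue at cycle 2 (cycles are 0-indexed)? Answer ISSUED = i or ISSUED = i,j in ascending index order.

#0 head=0: bne/and i0,i1 dual
#1 head=2: xor i2 RAW r0
#2 head=3: st i3 no-port MEM/MEM
#3 head=4: st/mulh i4,i5 dual
#4 head=6: sub/bne i6,i7 dual
#5 head=8: sub i8 RAW r4
#6 head=9: bne/and i9,i10 dual
#7 head=11: and i11 RAW r5
#8 head=12: blt i12 tail

ISSUED = 3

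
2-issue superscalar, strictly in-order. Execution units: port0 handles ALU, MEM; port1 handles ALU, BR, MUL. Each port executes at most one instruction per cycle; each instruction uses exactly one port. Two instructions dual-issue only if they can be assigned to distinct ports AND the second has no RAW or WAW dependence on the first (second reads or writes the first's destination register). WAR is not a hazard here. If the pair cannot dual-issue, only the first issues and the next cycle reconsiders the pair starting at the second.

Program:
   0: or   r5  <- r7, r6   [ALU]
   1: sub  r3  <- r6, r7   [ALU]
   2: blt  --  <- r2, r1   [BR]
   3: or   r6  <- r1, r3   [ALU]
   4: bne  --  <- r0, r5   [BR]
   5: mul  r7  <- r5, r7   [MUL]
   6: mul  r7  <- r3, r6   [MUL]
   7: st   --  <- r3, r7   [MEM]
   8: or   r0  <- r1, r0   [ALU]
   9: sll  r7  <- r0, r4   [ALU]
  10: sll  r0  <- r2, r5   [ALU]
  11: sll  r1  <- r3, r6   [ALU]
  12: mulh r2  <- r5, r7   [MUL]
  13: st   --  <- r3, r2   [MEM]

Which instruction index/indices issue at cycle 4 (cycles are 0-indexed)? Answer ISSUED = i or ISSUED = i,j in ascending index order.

[0] i0&i1  or.ALU;sub.ALU  -- pair
[1] i2&i3  blt.BR;or.ALU  -- pair
[2] i4  bne.BR  -- no-port BR/MUL
[3] i5  mul.MUL  -- no-port MUL/MUL
[4] i6  mul.MUL  -- RAW r7
[5] i7&i8  st.MEM;or.ALU  -- pair
[6] i9&i10  sll.ALU;sll.ALU  -- pair
[7] i11&i12  sll.ALU;mulh.MUL  -- pair
[8] i13  st.MEM  -- tail

ISSUED = 6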